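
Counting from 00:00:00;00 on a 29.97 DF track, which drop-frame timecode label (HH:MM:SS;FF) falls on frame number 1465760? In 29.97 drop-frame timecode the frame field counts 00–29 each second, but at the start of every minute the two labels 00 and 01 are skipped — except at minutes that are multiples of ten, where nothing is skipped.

13:35:07;18

Ten DF minutes hold 17982 frames, so frame 1465760 lies in block 81 (frames 1456542–1474523) with 9218 frames into that block.
The block's first minute is 1800 frames and the rest 1798 each; 9218 frames reaches minute 5, so 81 × 18 + 5 × 2 = 1468 labels have been skipped so far.
Adding those back, label number 1465760 + 1468 = 1467228 at 30 labels/s is 48907 s + 18 f = 13 h 35 min 7 s frame 18, i.e. 13:35:07;18.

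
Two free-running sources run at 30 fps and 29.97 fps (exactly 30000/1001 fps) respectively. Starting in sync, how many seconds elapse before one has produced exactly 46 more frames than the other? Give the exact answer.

The gap grows by |30000/1001 − 30| = 30/1001 frames per second.
Time for a 46-frame gap: 46 ÷ (30/1001) = 23023/15 s.

23023/15 seconds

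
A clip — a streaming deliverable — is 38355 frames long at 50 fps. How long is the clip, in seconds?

Running time = 38355 / (50) = 767.1 s.

767.1 seconds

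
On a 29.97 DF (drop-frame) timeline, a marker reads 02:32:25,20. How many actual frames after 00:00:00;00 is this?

As if non-drop at 30 labels/s: (2 × 3600 + 32 × 60 + 25) × 30 + 20 = 274370.
Minute boundaries passed: 152; those not divisible by 10: 152 − 15 = 137; dropped labels = 2 × 137 = 274.
Actual frame index = 274370 − 274 = 274096.

274096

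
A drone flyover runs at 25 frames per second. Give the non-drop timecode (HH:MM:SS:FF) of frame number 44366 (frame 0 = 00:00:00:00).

00:29:34:16

44366 ÷ 25 = 1774 full seconds, remainder 16 frames.
1774 s = 0 h 29 min 34 s.
Timecode: 00:29:34:16.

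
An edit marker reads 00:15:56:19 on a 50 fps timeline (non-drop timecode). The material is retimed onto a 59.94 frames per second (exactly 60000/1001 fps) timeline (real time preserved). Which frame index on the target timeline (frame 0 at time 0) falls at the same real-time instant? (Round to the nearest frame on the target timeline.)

frame 57325

Source frame index: (0×3600 + 15×60 + 56) × 50 + 19 = 47819.
Real time: 47819 / (50) = 47819/50 s.
Target frame: (47819/50) × (60000/1001) = 57382800/1001 ≈ 57325.475 → 57325.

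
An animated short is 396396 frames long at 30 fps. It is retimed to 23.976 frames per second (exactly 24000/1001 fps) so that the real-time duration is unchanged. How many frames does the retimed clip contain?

Target frames = source frames × (target rate / source rate) = 396396 × (24000/1001)/(30) = 396396 × 800/1001 = 316800.

316800 frames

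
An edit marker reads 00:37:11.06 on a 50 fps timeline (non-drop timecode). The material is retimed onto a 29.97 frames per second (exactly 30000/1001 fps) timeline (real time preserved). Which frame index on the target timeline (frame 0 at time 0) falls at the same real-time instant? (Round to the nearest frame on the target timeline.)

Source frame index: (0×3600 + 37×60 + 11) × 50 + 6 = 111556.
Real time: 111556 / (50) = 55778/25 s.
Target frame: (55778/25) × (30000/1001) = 66933600/1001 ≈ 66866.733 → 66867.

frame 66867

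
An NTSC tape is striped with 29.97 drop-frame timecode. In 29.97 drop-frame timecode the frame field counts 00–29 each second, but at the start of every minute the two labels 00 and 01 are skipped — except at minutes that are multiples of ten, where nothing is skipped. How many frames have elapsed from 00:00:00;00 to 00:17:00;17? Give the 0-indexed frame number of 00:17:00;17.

Complete 10-minute blocks: 1, each 17982 frames → 17982.
Remaining 7 whole minutes in the current block: 1800 + 6 × 1798 = 12588 frames.
Within the current minute: 0 × 30 + 17 − 2 = 15 (labels ;00/;01 skipped at this minute). Total = 17982 + 12588 + 15 = 30585.

30585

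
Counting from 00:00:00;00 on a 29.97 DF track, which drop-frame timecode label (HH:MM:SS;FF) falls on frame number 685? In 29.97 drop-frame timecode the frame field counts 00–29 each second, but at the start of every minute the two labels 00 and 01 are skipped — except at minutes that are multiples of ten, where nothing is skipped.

00:00:22;25

Ten DF minutes hold 17982 frames, so frame 685 lies in block 0 (frames 0–17981) with 685 frames into that block.
The block's first minute is 1800 frames and the rest 1798 each; 685 frames reaches minute 0, so 0 × 18 + 0 × 2 = 0 labels have been skipped so far.
Adding those back, label number 685 + 0 = 685 at 30 labels/s is 22 s + 25 f = 0 h 0 min 22 s frame 25, i.e. 00:00:22;25.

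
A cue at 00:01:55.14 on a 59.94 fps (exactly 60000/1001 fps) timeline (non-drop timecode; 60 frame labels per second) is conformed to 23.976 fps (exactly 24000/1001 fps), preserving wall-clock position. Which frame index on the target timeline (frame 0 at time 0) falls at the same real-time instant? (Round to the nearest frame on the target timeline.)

frame 2766

Source frame index: (0×3600 + 1×60 + 55) × 60 + 14 = 6914.
Real time: 6914 / (60000/1001) = 3460457/30000 s.
Target frame: (3460457/30000) × (24000/1001) = 13828/5 ≈ 2765.600 → 2766.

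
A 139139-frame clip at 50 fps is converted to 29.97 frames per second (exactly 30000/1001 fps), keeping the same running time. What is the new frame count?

83400 frames

Target frames = source frames × (target rate / source rate) = 139139 × (30000/1001)/(50) = 139139 × 600/1001 = 83400.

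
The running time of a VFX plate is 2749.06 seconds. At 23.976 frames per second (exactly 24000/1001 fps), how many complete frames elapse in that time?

65911 frames

Frames = 2749.06 × 24000/1001 = 65977440/1001 ≈ 65911.5285.
Complete frames: 65911.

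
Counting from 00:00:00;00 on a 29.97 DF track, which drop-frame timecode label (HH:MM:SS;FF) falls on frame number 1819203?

Each 10-minute DF block holds 10 × 60 × 30 − 9 × 2 = 17982 frames. 1819203 ÷ 17982 → 101 full blocks, remainder 3021.
Within the partial block the first minute is 1800 frames and each further minute 1798, so 1 further minute boundary passed. Total skipped labels = 18 × 101 + 2 × 1 = 1820.
Non-drop label index = 1819203 + 1820 = 1821023; at 30 labels/s that is 16:51:40:23, i.e. DF 16:51:40;23.

16:51:40;23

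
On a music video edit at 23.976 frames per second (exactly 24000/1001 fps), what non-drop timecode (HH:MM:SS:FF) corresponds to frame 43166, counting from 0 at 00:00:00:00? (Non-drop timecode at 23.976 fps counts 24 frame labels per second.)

43166 ÷ 24 = 1798 full seconds, remainder 14 frames.
1798 s = 0 h 29 min 58 s.
Timecode: 00:29:58:14.

00:29:58:14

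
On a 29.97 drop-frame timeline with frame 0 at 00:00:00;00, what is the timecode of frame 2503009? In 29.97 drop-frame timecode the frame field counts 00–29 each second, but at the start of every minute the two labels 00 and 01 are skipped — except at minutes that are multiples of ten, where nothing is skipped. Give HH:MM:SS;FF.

Each 10-minute DF block holds 10 × 60 × 30 − 9 × 2 = 17982 frames. 2503009 ÷ 17982 → 139 full blocks, remainder 3511.
Within the partial block the first minute is 1800 frames and each further minute 1798, so 1 further minute boundary passed. Total skipped labels = 18 × 139 + 2 × 1 = 2504.
Non-drop label index = 2503009 + 2504 = 2505513; at 30 labels/s that is 23:11:57:03, i.e. DF 23:11:57;03.

23:11:57;03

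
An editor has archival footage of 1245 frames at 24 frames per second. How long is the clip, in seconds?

Running time = 1245 / (24) = 51.875 s.

51.875 seconds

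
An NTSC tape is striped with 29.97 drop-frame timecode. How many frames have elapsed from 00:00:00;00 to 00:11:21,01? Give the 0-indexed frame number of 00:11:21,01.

Complete 10-minute blocks: 1, each 17982 frames → 17982.
Remaining 1 whole minute in the current block: 1800 + 0 × 1798 = 1800 frames.
Within the current minute: 21 × 30 + 1 − 2 = 629 (labels ;00/;01 skipped at this minute). Total = 17982 + 1800 + 629 = 20411.

20411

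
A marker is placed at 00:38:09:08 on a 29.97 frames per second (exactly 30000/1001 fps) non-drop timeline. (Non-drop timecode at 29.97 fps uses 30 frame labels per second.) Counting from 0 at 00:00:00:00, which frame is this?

68678

Total seconds to the label: (0 × 3600 + 38 × 60 + 9) = 2289.
Frame index = 2289 × 30 + 8 = 68678.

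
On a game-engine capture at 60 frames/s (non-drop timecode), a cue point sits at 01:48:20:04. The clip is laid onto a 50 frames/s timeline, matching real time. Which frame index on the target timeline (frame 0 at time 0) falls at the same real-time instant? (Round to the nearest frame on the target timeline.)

Source frame index: (1×3600 + 48×60 + 20) × 60 + 4 = 390004.
Real time: 390004 / (60) = 97501/15 s.
Target frame: (97501/15) × (50) = 975010/3 ≈ 325003.333 → 325003.

frame 325003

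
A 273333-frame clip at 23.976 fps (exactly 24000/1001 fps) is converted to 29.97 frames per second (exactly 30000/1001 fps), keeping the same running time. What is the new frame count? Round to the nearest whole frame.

Frames at target rate = 273333 × (30000/1001) / (24000/1001) = 1366665/4 ≈ 341666.250.
Nearest whole frame: 341666.

341666 frames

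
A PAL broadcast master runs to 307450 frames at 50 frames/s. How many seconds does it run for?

Running time = 307450 / (50) = 6149 s.

6149 seconds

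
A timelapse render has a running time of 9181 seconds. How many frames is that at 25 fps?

229525 frames

Frames = 9181 × 25 = 229525.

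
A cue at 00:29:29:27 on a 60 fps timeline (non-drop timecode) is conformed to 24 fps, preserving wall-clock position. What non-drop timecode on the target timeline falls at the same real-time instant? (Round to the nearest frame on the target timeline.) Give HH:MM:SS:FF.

Source frame index: (0×3600 + 29×60 + 29) × 60 + 27 = 106167.
Real time: 106167 / (60) = 35389/20 s.
Target frame: (35389/20) × (24) = 212334/5 ≈ 42466.800 → 42467.
At 24 labels/s: frame 42467 → 00:29:29:11.

00:29:29:11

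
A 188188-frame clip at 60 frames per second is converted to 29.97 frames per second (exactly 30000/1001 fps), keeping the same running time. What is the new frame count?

Target frames = source frames × (target rate / source rate) = 188188 × (30000/1001)/(60) = 188188 × 500/1001 = 94000.

94000 frames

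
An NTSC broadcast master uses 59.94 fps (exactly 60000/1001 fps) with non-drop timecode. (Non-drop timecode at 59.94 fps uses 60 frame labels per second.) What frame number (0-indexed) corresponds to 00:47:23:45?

Total seconds to the label: (0 × 3600 + 47 × 60 + 23) = 2843.
Frame index = 2843 × 60 + 45 = 170625.

170625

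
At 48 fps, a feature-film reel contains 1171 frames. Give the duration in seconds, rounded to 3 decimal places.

24.396 seconds

Running time = 1171 × 1/48 = 1171/48 s ≈ 24.396 s.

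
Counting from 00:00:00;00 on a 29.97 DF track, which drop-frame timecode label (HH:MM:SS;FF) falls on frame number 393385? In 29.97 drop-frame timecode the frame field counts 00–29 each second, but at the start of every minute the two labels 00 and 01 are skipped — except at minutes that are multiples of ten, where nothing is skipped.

Each 10-minute DF block holds 10 × 60 × 30 − 9 × 2 = 17982 frames. 393385 ÷ 17982 → 21 full blocks, remainder 15763.
Within the partial block the first minute is 1800 frames and each further minute 1798, so 8 further minute boundaries passed. Total skipped labels = 18 × 21 + 2 × 8 = 394.
Non-drop label index = 393385 + 394 = 393779; at 30 labels/s that is 03:38:45:29, i.e. DF 03:38:45;29.

03:38:45;29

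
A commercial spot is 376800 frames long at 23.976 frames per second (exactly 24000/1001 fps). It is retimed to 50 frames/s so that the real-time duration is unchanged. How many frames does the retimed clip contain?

785785 frames

Target frames = source frames × (target rate / source rate) = 376800 × (50)/(24000/1001) = 376800 × 1001/480 = 785785.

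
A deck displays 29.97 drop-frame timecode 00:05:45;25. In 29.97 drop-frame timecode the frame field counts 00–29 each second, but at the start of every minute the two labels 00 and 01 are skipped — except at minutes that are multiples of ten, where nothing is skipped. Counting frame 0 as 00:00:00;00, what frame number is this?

Complete 10-minute blocks: 0, each 17982 frames → 0.
Remaining 5 whole minutes in the current block: 1800 + 4 × 1798 = 8992 frames.
Within the current minute: 45 × 30 + 25 − 2 = 1373 (labels ;00/;01 skipped at this minute). Total = 0 + 8992 + 1373 = 10365.

10365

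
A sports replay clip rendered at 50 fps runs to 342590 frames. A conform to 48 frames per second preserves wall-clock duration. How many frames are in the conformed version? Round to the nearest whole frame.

Frames at target rate = 342590 × (48) / (50) = 1644432/5 ≈ 328886.400.
Nearest whole frame: 328886.

328886 frames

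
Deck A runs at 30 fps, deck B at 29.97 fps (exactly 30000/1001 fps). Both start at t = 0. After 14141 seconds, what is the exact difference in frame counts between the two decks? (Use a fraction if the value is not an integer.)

A emits 30 × 14141 = 424230 frames; B emits 30000/1001 × 14141 = 424230000/1001.
Difference = 424230/1001 frames (≈ 423.8062); B is behind A.

424230/1001 frames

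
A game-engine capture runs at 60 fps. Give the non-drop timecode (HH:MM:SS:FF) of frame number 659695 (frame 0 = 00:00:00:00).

659695 ÷ 60 = 10994 full seconds, remainder 55 frames.
10994 s = 3 h 3 min 14 s.
Timecode: 03:03:14:55.

03:03:14:55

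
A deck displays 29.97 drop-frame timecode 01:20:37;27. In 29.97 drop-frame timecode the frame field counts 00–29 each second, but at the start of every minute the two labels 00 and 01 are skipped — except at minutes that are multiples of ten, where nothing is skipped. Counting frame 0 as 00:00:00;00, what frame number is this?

Complete 10-minute blocks: 8, each 17982 frames → 143856.
Remaining 0 whole minutes in the current block: 0 frames.
Within the current minute: 37 × 30 + 27 = 1137. Total = 143856 + 0 + 1137 = 144993.

144993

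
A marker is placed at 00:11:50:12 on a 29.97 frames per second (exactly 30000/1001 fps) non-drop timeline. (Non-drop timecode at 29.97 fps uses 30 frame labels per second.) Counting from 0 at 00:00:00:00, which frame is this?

Total seconds to the label: (0 × 3600 + 11 × 60 + 50) = 710.
Frame index = 710 × 30 + 12 = 21312.

21312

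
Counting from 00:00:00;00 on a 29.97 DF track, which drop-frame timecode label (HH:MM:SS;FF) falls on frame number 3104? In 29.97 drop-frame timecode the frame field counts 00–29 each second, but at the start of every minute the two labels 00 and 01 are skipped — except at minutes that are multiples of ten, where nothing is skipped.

00:01:43;16

Each 10-minute DF block holds 10 × 60 × 30 − 9 × 2 = 17982 frames. 3104 ÷ 17982 → 0 full blocks, remainder 3104.
Within the partial block the first minute is 1800 frames and each further minute 1798, so 1 further minute boundary passed. Total skipped labels = 18 × 0 + 2 × 1 = 2.
Non-drop label index = 3104 + 2 = 3106; at 30 labels/s that is 00:01:43:16, i.e. DF 00:01:43;16.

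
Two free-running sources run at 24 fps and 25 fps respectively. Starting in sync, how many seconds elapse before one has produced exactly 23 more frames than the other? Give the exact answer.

23 seconds

The gap grows by |25 − 24| = 1 frame per second.
Time for a 23-frame gap: 23 ÷ (1) = 23 s.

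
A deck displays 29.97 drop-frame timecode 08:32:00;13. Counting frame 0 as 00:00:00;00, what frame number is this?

920691

As if non-drop at 30 labels/s: (8 × 3600 + 32 × 60 + 0) × 30 + 13 = 921613.
Minute boundaries passed: 512; those not divisible by 10: 512 − 51 = 461; dropped labels = 2 × 461 = 922.
Actual frame index = 921613 − 922 = 920691.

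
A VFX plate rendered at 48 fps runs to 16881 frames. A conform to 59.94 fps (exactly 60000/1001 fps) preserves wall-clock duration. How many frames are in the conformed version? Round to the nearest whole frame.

Frames at target rate = 16881 × (60000/1001) / (48) = 21101250/1001 ≈ 21080.170.
Nearest whole frame: 21080.

21080 frames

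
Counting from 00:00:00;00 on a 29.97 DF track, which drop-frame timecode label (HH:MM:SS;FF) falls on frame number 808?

Each 10-minute DF block holds 10 × 60 × 30 − 9 × 2 = 17982 frames. 808 ÷ 17982 → 0 full blocks, remainder 808.
Within the partial block the first minute is 1800 frames and each further minute 1798, so 0 further minute boundaries passed. Total skipped labels = 18 × 0 + 2 × 0 = 0.
Non-drop label index = 808 + 0 = 808; at 30 labels/s that is 00:00:26:28, i.e. DF 00:00:26;28.

00:00:26;28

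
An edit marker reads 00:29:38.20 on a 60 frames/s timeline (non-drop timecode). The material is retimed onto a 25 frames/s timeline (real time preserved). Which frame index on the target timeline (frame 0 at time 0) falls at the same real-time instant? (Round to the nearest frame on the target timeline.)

frame 44458

Source frame index: (0×3600 + 29×60 + 38) × 60 + 20 = 106700.
Real time: 106700 / (60) = 5335/3 s.
Target frame: (5335/3) × (25) = 133375/3 ≈ 44458.333 → 44458.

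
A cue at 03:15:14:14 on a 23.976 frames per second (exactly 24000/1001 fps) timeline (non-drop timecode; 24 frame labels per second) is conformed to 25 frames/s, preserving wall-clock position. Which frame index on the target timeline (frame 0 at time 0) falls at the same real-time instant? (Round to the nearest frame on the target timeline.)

Source frame index: (3×3600 + 15×60 + 14) × 24 + 14 = 281150.
Real time: 281150 / (24000/1001) = 5628623/480 s.
Target frame: (5628623/480) × (25) = 28143115/96 ≈ 293157.448 → 293157.

frame 293157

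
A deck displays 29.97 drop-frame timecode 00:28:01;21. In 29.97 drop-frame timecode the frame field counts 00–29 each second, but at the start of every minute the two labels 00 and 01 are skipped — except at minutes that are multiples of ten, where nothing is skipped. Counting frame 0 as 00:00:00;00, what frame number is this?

As if non-drop at 30 labels/s: (0 × 3600 + 28 × 60 + 1) × 30 + 21 = 50451.
Minute boundaries passed: 28; those not divisible by 10: 28 − 2 = 26; dropped labels = 2 × 26 = 52.
Actual frame index = 50451 − 52 = 50399.

50399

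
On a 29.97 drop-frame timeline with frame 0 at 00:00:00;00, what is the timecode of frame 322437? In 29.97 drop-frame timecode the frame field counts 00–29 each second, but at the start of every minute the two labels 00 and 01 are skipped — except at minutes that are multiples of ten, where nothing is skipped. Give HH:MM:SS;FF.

Ten DF minutes hold 17982 frames, so frame 322437 lies in block 17 (frames 305694–323675) with 16743 frames into that block.
The block's first minute is 1800 frames and the rest 1798 each; 16743 frames reaches minute 9, so 17 × 18 + 9 × 2 = 324 labels have been skipped so far.
Adding those back, label number 322437 + 324 = 322761 at 30 labels/s is 10758 s + 21 f = 2 h 59 min 18 s frame 21, i.e. 02:59:18;21.

02:59:18;21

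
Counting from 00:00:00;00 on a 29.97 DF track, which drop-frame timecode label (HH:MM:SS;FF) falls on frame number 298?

00:00:09;28

Each 10-minute DF block holds 10 × 60 × 30 − 9 × 2 = 17982 frames. 298 ÷ 17982 → 0 full blocks, remainder 298.
Within the partial block the first minute is 1800 frames and each further minute 1798, so 0 further minute boundaries passed. Total skipped labels = 18 × 0 + 2 × 0 = 0.
Non-drop label index = 298 + 0 = 298; at 30 labels/s that is 00:00:09:28, i.e. DF 00:00:09;28.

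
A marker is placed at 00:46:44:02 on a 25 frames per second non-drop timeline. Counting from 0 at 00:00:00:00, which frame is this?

frame 70102

Total seconds to the label: (0 × 3600 + 46 × 60 + 44) = 2804.
Frame index = 2804 × 25 + 2 = 70102.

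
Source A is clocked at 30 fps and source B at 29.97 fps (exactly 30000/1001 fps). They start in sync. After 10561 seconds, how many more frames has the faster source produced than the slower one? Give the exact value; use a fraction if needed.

316830/1001 frames

A emits 30 × 10561 = 316830 frames; B emits 30000/1001 × 10561 = 316830000/1001.
Difference = 316830/1001 frames (≈ 316.5135); B is behind A.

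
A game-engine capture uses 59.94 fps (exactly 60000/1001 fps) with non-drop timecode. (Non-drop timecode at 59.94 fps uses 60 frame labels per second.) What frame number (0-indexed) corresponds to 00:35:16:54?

frame 127014

Total seconds to the label: (0 × 3600 + 35 × 60 + 16) = 2116.
Frame index = 2116 × 60 + 54 = 127014.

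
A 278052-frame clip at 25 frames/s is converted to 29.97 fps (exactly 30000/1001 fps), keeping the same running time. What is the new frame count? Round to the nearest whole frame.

Frames at target rate = 278052 × (30000/1001) / (25) = 333662400/1001 ≈ 333329.071.
Nearest whole frame: 333329.

333329 frames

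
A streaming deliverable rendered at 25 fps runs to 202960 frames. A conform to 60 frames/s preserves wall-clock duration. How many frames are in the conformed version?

487104 frames

Frames at target rate = 202960 × (60) / (25) = 487104.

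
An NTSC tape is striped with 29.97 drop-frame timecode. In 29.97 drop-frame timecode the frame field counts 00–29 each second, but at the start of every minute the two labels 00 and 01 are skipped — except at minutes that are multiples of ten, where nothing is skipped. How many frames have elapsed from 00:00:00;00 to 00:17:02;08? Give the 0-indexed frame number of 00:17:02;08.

30636

As if non-drop at 30 labels/s: (0 × 3600 + 17 × 60 + 2) × 30 + 8 = 30668.
Minute boundaries passed: 17; those not divisible by 10: 17 − 1 = 16; dropped labels = 2 × 16 = 32.
Actual frame index = 30668 − 32 = 30636.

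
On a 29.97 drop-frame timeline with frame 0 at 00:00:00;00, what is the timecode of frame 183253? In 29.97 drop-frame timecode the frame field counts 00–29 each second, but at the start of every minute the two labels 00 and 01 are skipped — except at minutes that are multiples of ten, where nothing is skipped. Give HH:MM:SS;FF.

Each 10-minute DF block holds 10 × 60 × 30 − 9 × 2 = 17982 frames. 183253 ÷ 17982 → 10 full blocks, remainder 3433.
Within the partial block the first minute is 1800 frames and each further minute 1798, so 1 further minute boundary passed. Total skipped labels = 18 × 10 + 2 × 1 = 182.
Non-drop label index = 183253 + 182 = 183435; at 30 labels/s that is 01:41:54:15, i.e. DF 01:41:54;15.

01:41:54;15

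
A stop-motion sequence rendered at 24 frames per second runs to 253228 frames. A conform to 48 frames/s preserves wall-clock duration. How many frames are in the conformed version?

Target frames = source frames × (target rate / source rate) = 253228 × (48)/(24) = 253228 × 2 = 506456.

506456 frames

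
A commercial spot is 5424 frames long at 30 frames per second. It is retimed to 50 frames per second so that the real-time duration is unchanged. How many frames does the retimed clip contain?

Target frames = source frames × (target rate / source rate) = 5424 × (50)/(30) = 5424 × 5/3 = 9040.

9040 frames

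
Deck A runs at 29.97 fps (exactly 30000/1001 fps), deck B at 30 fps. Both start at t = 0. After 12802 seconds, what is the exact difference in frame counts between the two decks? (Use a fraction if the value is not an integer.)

A emits 30000/1001 × 12802 = 384060000/1001 frames; B emits 30 × 12802 = 384060.
Difference = 384060/1001 frames (≈ 383.6763); B is ahead of A.

384060/1001 frames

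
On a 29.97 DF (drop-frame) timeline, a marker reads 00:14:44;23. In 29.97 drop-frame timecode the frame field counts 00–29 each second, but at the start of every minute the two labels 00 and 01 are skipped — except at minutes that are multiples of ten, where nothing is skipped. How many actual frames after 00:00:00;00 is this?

26517

As if non-drop at 30 labels/s: (0 × 3600 + 14 × 60 + 44) × 30 + 23 = 26543.
Minute boundaries passed: 14; those not divisible by 10: 14 − 1 = 13; dropped labels = 2 × 13 = 26.
Actual frame index = 26543 − 26 = 26517.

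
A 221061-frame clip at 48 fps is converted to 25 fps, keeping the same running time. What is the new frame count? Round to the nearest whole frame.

Frames at target rate = 221061 × (25) / (48) = 1842175/16 ≈ 115135.938.
Nearest whole frame: 115136.

115136 frames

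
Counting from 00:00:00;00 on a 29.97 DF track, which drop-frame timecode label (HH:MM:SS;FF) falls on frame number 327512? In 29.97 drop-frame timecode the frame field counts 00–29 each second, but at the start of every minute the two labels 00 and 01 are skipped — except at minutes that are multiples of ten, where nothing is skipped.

03:02:08;00

Ten DF minutes hold 17982 frames, so frame 327512 lies in block 18 (frames 323676–341657) with 3836 frames into that block.
The block's first minute is 1800 frames and the rest 1798 each; 3836 frames reaches minute 2, so 18 × 18 + 2 × 2 = 328 labels have been skipped so far.
Adding those back, label number 327512 + 328 = 327840 at 30 labels/s is 10928 s + 0 f = 3 h 2 min 8 s frame 0, i.e. 03:02:08;00.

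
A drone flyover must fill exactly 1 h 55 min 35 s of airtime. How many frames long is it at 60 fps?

1 h 55 min 35 s = 6935 s.
Frames = 6935 × 60 = 416100.

416100 frames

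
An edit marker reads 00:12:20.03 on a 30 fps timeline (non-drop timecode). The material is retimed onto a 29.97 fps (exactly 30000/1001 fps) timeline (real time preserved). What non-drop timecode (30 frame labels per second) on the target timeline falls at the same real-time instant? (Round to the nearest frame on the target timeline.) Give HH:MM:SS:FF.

Source frame index: (0×3600 + 12×60 + 20) × 30 + 3 = 22203.
Real time: 22203 / (30) = 7401/10 s.
Target frame: (7401/10) × (30000/1001) = 22203000/1001 ≈ 22180.819 → 22181.
At 30 labels/s: frame 22181 → 00:12:19:11.

00:12:19:11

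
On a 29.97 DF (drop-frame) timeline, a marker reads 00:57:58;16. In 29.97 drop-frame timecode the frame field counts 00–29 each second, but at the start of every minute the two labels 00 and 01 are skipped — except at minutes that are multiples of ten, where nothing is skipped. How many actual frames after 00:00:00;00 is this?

104252

As if non-drop at 30 labels/s: (0 × 3600 + 57 × 60 + 58) × 30 + 16 = 104356.
Minute boundaries passed: 57; those not divisible by 10: 57 − 5 = 52; dropped labels = 2 × 52 = 104.
Actual frame index = 104356 − 104 = 104252.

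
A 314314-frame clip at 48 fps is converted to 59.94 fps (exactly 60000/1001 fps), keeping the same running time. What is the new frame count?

Target frames = source frames × (target rate / source rate) = 314314 × (60000/1001)/(48) = 314314 × 1250/1001 = 392500.

392500 frames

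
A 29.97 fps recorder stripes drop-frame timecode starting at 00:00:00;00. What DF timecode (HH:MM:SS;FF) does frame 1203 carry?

Ten DF minutes hold 17982 frames, so frame 1203 lies in block 0 (frames 0–17981) with 1203 frames into that block.
The block's first minute is 1800 frames and the rest 1798 each; 1203 frames reaches minute 0, so 0 × 18 + 0 × 2 = 0 labels have been skipped so far.
Adding those back, label number 1203 + 0 = 1203 at 30 labels/s is 40 s + 3 f = 0 h 0 min 40 s frame 3, i.e. 00:00:40;03.

00:00:40;03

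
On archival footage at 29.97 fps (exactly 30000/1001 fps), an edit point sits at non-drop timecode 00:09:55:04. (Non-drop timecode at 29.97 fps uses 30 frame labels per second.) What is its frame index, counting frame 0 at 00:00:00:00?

17854

Total seconds to the label: (0 × 3600 + 9 × 60 + 55) = 595.
Frame index = 595 × 30 + 4 = 17854.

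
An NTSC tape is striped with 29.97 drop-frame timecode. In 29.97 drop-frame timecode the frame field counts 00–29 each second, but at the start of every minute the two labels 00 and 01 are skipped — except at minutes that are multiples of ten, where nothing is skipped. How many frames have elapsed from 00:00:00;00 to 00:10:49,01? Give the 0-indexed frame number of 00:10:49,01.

Complete 10-minute blocks: 1, each 17982 frames → 17982.
Remaining 0 whole minutes in the current block: 0 frames.
Within the current minute: 49 × 30 + 1 = 1471. Total = 17982 + 0 + 1471 = 19453.

19453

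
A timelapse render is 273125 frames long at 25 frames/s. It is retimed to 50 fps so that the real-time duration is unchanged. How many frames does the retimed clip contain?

546250 frames

Target frames = source frames × (target rate / source rate) = 273125 × (50)/(25) = 273125 × 2 = 546250.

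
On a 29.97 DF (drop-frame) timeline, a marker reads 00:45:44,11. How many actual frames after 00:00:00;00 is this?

82249

As if non-drop at 30 labels/s: (0 × 3600 + 45 × 60 + 44) × 30 + 11 = 82331.
Minute boundaries passed: 45; those not divisible by 10: 45 − 4 = 41; dropped labels = 2 × 41 = 82.
Actual frame index = 82331 − 82 = 82249.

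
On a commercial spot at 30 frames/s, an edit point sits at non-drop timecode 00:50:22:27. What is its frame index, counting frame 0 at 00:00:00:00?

Total seconds to the label: (0 × 3600 + 50 × 60 + 22) = 3022.
Frame index = 3022 × 30 + 27 = 90687.

90687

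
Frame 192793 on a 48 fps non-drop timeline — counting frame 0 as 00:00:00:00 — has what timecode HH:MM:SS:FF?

192793 ÷ 48 = 4016 full seconds, remainder 25 frames.
4016 s = 1 h 6 min 56 s.
Timecode: 01:06:56:25.

01:06:56:25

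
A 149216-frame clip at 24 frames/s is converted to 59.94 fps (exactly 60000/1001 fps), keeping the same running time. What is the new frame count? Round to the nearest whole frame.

372667 frames

Frames at target rate = 149216 × (60000/1001) / (24) = 373040000/1001 ≈ 372667.333.
Nearest whole frame: 372667.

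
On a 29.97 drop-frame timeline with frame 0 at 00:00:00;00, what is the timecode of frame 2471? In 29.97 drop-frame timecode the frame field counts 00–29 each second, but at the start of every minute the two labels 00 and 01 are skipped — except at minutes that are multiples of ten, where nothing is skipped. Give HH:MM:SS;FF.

Each 10-minute DF block holds 10 × 60 × 30 − 9 × 2 = 17982 frames. 2471 ÷ 17982 → 0 full blocks, remainder 2471.
Within the partial block the first minute is 1800 frames and each further minute 1798, so 1 further minute boundary passed. Total skipped labels = 18 × 0 + 2 × 1 = 2.
Non-drop label index = 2471 + 2 = 2473; at 30 labels/s that is 00:01:22:13, i.e. DF 00:01:22;13.

00:01:22;13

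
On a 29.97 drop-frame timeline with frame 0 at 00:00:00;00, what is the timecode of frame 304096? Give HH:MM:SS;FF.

02:49:06;22

Each 10-minute DF block holds 10 × 60 × 30 − 9 × 2 = 17982 frames. 304096 ÷ 17982 → 16 full blocks, remainder 16384.
Within the partial block the first minute is 1800 frames and each further minute 1798, so 9 further minute boundaries passed. Total skipped labels = 18 × 16 + 2 × 9 = 306.
Non-drop label index = 304096 + 306 = 304402; at 30 labels/s that is 02:49:06:22, i.e. DF 02:49:06;22.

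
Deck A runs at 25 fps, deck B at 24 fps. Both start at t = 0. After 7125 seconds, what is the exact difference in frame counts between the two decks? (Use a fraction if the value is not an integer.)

7125 frames

A emits 25 × 7125 = 178125 frames; B emits 24 × 7125 = 171000.
Difference = 7125 frames; B is behind A.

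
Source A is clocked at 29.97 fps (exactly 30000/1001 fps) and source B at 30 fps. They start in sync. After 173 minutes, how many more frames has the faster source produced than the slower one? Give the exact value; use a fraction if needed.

173 min = 10380 s.
A emits 30000/1001 × 10380 = 311400000/1001 frames; B emits 30 × 10380 = 311400.
Difference = 311400/1001 frames (≈ 311.0889); B is ahead of A.

311400/1001 frames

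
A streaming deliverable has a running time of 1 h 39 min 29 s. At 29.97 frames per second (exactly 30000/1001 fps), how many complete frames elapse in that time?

1 h 39 min 29 s = 5969 s.
Frames = 5969 × 30000/1001 = 179070000/1001 ≈ 178891.1089.
Complete frames: 178891.

178891 frames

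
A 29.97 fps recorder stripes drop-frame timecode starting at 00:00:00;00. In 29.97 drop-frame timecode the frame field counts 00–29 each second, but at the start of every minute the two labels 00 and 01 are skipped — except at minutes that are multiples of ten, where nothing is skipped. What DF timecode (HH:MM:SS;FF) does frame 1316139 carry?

Each 10-minute DF block holds 10 × 60 × 30 − 9 × 2 = 17982 frames. 1316139 ÷ 17982 → 73 full blocks, remainder 3453.
Within the partial block the first minute is 1800 frames and each further minute 1798, so 1 further minute boundary passed. Total skipped labels = 18 × 73 + 2 × 1 = 1316.
Non-drop label index = 1316139 + 1316 = 1317455; at 30 labels/s that is 12:11:55:05, i.e. DF 12:11:55;05.

12:11:55;05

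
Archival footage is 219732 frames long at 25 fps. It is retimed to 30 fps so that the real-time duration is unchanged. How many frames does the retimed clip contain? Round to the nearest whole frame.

263678 frames

Frames at target rate = 219732 × (30) / (25) = 1318392/5 ≈ 263678.400.
Nearest whole frame: 263678.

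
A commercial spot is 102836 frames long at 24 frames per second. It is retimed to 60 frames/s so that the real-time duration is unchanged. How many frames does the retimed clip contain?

257090 frames

Target frames = source frames × (target rate / source rate) = 102836 × (60)/(24) = 102836 × 5/2 = 257090.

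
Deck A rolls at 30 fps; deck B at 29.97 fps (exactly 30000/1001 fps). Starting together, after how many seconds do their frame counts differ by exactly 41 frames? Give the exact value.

The gap grows by |30000/1001 − 30| = 30/1001 frames per second.
Time for a 41-frame gap: 41 ÷ (30/1001) = 41041/30 s.

41041/30 seconds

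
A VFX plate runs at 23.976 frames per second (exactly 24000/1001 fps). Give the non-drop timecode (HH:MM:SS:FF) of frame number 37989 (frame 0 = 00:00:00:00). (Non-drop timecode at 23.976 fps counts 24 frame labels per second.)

00:26:22:21

37989 ÷ 24 = 1582 full seconds, remainder 21 frames.
1582 s = 0 h 26 min 22 s.
Timecode: 00:26:22:21.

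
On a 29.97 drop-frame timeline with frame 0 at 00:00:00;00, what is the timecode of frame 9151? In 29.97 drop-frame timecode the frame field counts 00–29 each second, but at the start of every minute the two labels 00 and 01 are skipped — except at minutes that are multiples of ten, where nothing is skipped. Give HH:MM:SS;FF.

Ten DF minutes hold 17982 frames, so frame 9151 lies in block 0 (frames 0–17981) with 9151 frames into that block.
The block's first minute is 1800 frames and the rest 1798 each; 9151 frames reaches minute 5, so 0 × 18 + 5 × 2 = 10 labels have been skipped so far.
Adding those back, label number 9151 + 10 = 9161 at 30 labels/s is 305 s + 11 f = 0 h 5 min 5 s frame 11, i.e. 00:05:05;11.

00:05:05;11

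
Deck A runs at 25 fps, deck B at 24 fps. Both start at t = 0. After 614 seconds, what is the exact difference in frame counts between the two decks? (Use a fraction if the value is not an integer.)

A emits 25 × 614 = 15350 frames; B emits 24 × 614 = 14736.
Difference = 614 frames; B is behind A.

614 frames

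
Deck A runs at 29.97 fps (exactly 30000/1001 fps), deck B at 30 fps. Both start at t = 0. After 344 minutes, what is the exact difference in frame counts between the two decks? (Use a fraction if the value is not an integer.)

344 min = 20640 s.
A emits 30000/1001 × 20640 = 619200000/1001 frames; B emits 30 × 20640 = 619200.
Difference = 619200/1001 frames (≈ 618.5814); B is ahead of A.

619200/1001 frames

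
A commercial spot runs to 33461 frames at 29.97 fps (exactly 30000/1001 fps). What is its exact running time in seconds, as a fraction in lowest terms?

33494461/30000 seconds

Running time = 33461 ÷ (30000/1001) = 33461 × 1001/30000 = 33494461/30000 s.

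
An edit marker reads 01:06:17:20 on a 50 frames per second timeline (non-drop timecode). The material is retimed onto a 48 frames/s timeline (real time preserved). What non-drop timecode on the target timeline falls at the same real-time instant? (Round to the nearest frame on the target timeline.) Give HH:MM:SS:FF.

Source frame index: (1×3600 + 6×60 + 17) × 50 + 20 = 198870.
Real time: 198870 / (50) = 19887/5 s.
Target frame: (19887/5) × (48) = 954576/5 ≈ 190915.200 → 190915.
At 48 labels/s: frame 190915 → 01:06:17:19.

01:06:17:19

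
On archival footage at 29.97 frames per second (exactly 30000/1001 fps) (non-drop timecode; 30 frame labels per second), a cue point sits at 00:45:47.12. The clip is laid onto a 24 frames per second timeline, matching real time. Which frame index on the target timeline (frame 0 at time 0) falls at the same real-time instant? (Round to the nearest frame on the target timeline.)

frame 66004

Source frame index: (0×3600 + 45×60 + 47) × 30 + 12 = 82422.
Real time: 82422 / (30000/1001) = 13750737/5000 s.
Target frame: (13750737/5000) × (24) = 41252211/625 ≈ 66003.538 → 66004.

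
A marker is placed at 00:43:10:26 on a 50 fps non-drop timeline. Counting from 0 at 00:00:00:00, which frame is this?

Total seconds to the label: (0 × 3600 + 43 × 60 + 10) = 2590.
Frame index = 2590 × 50 + 26 = 129526.

129526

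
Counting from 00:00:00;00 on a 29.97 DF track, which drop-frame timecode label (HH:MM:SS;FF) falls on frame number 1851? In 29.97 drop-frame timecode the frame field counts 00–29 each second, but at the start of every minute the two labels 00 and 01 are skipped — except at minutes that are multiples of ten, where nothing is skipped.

00:01:01;23

Ten DF minutes hold 17982 frames, so frame 1851 lies in block 0 (frames 0–17981) with 1851 frames into that block.
The block's first minute is 1800 frames and the rest 1798 each; 1851 frames reaches minute 1, so 0 × 18 + 1 × 2 = 2 labels have been skipped so far.
Adding those back, label number 1851 + 2 = 1853 at 30 labels/s is 61 s + 23 f = 0 h 1 min 1 s frame 23, i.e. 00:01:01;23.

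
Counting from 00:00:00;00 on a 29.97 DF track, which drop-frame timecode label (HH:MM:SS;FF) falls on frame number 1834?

00:01:01;06

Each 10-minute DF block holds 10 × 60 × 30 − 9 × 2 = 17982 frames. 1834 ÷ 17982 → 0 full blocks, remainder 1834.
Within the partial block the first minute is 1800 frames and each further minute 1798, so 1 further minute boundary passed. Total skipped labels = 18 × 0 + 2 × 1 = 2.
Non-drop label index = 1834 + 2 = 1836; at 30 labels/s that is 00:01:01:06, i.e. DF 00:01:01;06.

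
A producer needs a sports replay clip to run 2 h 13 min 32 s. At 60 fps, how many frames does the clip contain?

480720 frames

2 h 13 min 32 s = 8012 s.
Frames = 8012 × 60 = 480720.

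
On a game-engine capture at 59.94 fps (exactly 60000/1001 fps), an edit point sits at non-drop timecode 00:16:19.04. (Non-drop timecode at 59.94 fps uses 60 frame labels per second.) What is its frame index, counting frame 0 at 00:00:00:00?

frame 58744

Total seconds to the label: (0 × 3600 + 16 × 60 + 19) = 979.
Frame index = 979 × 60 + 4 = 58744.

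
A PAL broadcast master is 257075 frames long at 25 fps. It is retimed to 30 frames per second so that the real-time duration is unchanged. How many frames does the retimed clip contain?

Frames at target rate = 257075 × (30) / (25) = 308490.

308490 frames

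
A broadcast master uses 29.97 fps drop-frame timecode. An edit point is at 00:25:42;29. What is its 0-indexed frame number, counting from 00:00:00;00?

46243

Complete 10-minute blocks: 2, each 17982 frames → 35964.
Remaining 5 whole minutes in the current block: 1800 + 4 × 1798 = 8992 frames.
Within the current minute: 42 × 30 + 29 − 2 = 1287 (labels ;00/;01 skipped at this minute). Total = 35964 + 8992 + 1287 = 46243.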